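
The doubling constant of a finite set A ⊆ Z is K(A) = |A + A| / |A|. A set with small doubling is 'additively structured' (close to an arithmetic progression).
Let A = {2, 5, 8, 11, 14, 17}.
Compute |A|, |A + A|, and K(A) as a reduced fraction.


|A| = 6.
Compute A + A by enumerating all 36 pairs.
A + A = {4, 7, 10, 13, 16, 19, 22, 25, 28, 31, 34}, so |A + A| = 11.
K = |A + A| / |A| = 11/6 (already in lowest terms) ≈ 1.8333.
Reference: AP of size 6 gives K = 11/6 ≈ 1.8333; a fully generic set of size 6 gives K ≈ 3.5000.

|A| = 6, |A + A| = 11, K = 11/6.


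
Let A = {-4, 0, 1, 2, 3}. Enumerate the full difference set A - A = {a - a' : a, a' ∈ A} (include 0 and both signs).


A - A = {a - a' : a, a' ∈ A}.
Compute a - a' for each ordered pair (a, a'):
a = -4: -4--4=0, -4-0=-4, -4-1=-5, -4-2=-6, -4-3=-7
a = 0: 0--4=4, 0-0=0, 0-1=-1, 0-2=-2, 0-3=-3
a = 1: 1--4=5, 1-0=1, 1-1=0, 1-2=-1, 1-3=-2
a = 2: 2--4=6, 2-0=2, 2-1=1, 2-2=0, 2-3=-1
a = 3: 3--4=7, 3-0=3, 3-1=2, 3-2=1, 3-3=0
Collecting distinct values (and noting 0 appears from a-a):
A - A = {-7, -6, -5, -4, -3, -2, -1, 0, 1, 2, 3, 4, 5, 6, 7}
|A - A| = 15

A - A = {-7, -6, -5, -4, -3, -2, -1, 0, 1, 2, 3, 4, 5, 6, 7}


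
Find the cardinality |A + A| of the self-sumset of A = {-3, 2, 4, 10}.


A + A = {a + a' : a, a' ∈ A}; |A| = 4.
General bounds: 2|A| - 1 ≤ |A + A| ≤ |A|(|A|+1)/2, i.e. 7 ≤ |A + A| ≤ 10.
Lower bound 2|A|-1 is attained iff A is an arithmetic progression.
Enumerate sums a + a' for a ≤ a' (symmetric, so this suffices):
a = -3: -3+-3=-6, -3+2=-1, -3+4=1, -3+10=7
a = 2: 2+2=4, 2+4=6, 2+10=12
a = 4: 4+4=8, 4+10=14
a = 10: 10+10=20
Distinct sums: {-6, -1, 1, 4, 6, 7, 8, 12, 14, 20}
|A + A| = 10

|A + A| = 10


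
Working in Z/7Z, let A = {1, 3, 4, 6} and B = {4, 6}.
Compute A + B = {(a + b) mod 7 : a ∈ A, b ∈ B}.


Work in Z/7Z: reduce every sum a + b modulo 7.
Enumerate all 8 pairs:
a = 1: 1+4=5, 1+6=0
a = 3: 3+4=0, 3+6=2
a = 4: 4+4=1, 4+6=3
a = 6: 6+4=3, 6+6=5
Distinct residues collected: {0, 1, 2, 3, 5}
|A + B| = 5 (out of 7 total residues).

A + B = {0, 1, 2, 3, 5}


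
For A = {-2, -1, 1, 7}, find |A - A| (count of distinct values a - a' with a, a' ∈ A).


A - A = {a - a' : a, a' ∈ A}; |A| = 4.
Bounds: 2|A|-1 ≤ |A - A| ≤ |A|² - |A| + 1, i.e. 7 ≤ |A - A| ≤ 13.
Note: 0 ∈ A - A always (from a - a). The set is symmetric: if d ∈ A - A then -d ∈ A - A.
Enumerate nonzero differences d = a - a' with a > a' (then include -d):
Positive differences: {1, 2, 3, 6, 8, 9}
Full difference set: {0} ∪ (positive diffs) ∪ (negative diffs).
|A - A| = 1 + 2·6 = 13 (matches direct enumeration: 13).

|A - A| = 13


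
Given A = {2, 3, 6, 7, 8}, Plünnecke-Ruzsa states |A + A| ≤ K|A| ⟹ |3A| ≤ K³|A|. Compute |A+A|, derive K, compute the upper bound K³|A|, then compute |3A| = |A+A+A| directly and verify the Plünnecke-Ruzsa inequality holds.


|A| = 5.
Step 1: Compute A + A by enumerating all 25 pairs.
A + A = {4, 5, 6, 8, 9, 10, 11, 12, 13, 14, 15, 16}, so |A + A| = 12.
Step 2: Doubling constant K = |A + A|/|A| = 12/5 = 12/5 ≈ 2.4000.
Step 3: Plünnecke-Ruzsa gives |3A| ≤ K³·|A| = (2.4000)³ · 5 ≈ 69.1200.
Step 4: Compute 3A = A + A + A directly by enumerating all triples (a,b,c) ∈ A³; |3A| = 19.
Step 5: Check 19 ≤ 69.1200? Yes ✓.

K = 12/5, Plünnecke-Ruzsa bound K³|A| ≈ 69.1200, |3A| = 19, inequality holds.


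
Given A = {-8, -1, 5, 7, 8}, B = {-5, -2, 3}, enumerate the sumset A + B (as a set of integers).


A + B = {a + b : a ∈ A, b ∈ B}.
Enumerate all |A|·|B| = 5·3 = 15 pairs (a, b) and collect distinct sums.
a = -8: -8+-5=-13, -8+-2=-10, -8+3=-5
a = -1: -1+-5=-6, -1+-2=-3, -1+3=2
a = 5: 5+-5=0, 5+-2=3, 5+3=8
a = 7: 7+-5=2, 7+-2=5, 7+3=10
a = 8: 8+-5=3, 8+-2=6, 8+3=11
Collecting distinct sums: A + B = {-13, -10, -6, -5, -3, 0, 2, 3, 5, 6, 8, 10, 11}
|A + B| = 13

A + B = {-13, -10, -6, -5, -3, 0, 2, 3, 5, 6, 8, 10, 11}


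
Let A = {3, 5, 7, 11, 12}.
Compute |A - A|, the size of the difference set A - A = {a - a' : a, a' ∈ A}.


A - A = {a - a' : a, a' ∈ A}; |A| = 5.
Bounds: 2|A|-1 ≤ |A - A| ≤ |A|² - |A| + 1, i.e. 9 ≤ |A - A| ≤ 21.
Note: 0 ∈ A - A always (from a - a). The set is symmetric: if d ∈ A - A then -d ∈ A - A.
Enumerate nonzero differences d = a - a' with a > a' (then include -d):
Positive differences: {1, 2, 4, 5, 6, 7, 8, 9}
Full difference set: {0} ∪ (positive diffs) ∪ (negative diffs).
|A - A| = 1 + 2·8 = 17 (matches direct enumeration: 17).

|A - A| = 17


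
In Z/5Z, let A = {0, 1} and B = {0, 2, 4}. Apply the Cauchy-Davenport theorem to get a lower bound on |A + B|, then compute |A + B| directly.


Cauchy-Davenport: |A + B| ≥ min(p, |A| + |B| - 1) for A, B nonempty in Z/pZ.
|A| = 2, |B| = 3, p = 5.
CD lower bound = min(5, 2 + 3 - 1) = min(5, 4) = 4.
Compute A + B mod 5 directly:
a = 0: 0+0=0, 0+2=2, 0+4=4
a = 1: 1+0=1, 1+2=3, 1+4=0
A + B = {0, 1, 2, 3, 4}, so |A + B| = 5.
Verify: 5 ≥ 4? Yes ✓.

CD lower bound = 4, actual |A + B| = 5.


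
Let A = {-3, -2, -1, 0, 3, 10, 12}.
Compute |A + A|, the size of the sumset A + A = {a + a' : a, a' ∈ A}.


A + A = {a + a' : a, a' ∈ A}; |A| = 7.
General bounds: 2|A| - 1 ≤ |A + A| ≤ |A|(|A|+1)/2, i.e. 13 ≤ |A + A| ≤ 28.
Lower bound 2|A|-1 is attained iff A is an arithmetic progression.
Enumerate sums a + a' for a ≤ a' (symmetric, so this suffices):
a = -3: -3+-3=-6, -3+-2=-5, -3+-1=-4, -3+0=-3, -3+3=0, -3+10=7, -3+12=9
a = -2: -2+-2=-4, -2+-1=-3, -2+0=-2, -2+3=1, -2+10=8, -2+12=10
a = -1: -1+-1=-2, -1+0=-1, -1+3=2, -1+10=9, -1+12=11
a = 0: 0+0=0, 0+3=3, 0+10=10, 0+12=12
a = 3: 3+3=6, 3+10=13, 3+12=15
a = 10: 10+10=20, 10+12=22
a = 12: 12+12=24
Distinct sums: {-6, -5, -4, -3, -2, -1, 0, 1, 2, 3, 6, 7, 8, 9, 10, 11, 12, 13, 15, 20, 22, 24}
|A + A| = 22

|A + A| = 22


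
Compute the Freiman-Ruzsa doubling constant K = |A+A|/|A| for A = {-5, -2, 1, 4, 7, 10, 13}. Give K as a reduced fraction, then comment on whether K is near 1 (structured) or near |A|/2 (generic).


|A| = 7.
Compute A + A by enumerating all 49 pairs.
A + A = {-10, -7, -4, -1, 2, 5, 8, 11, 14, 17, 20, 23, 26}, so |A + A| = 13.
K = |A + A| / |A| = 13/7 (already in lowest terms) ≈ 1.8571.
Reference: AP of size 7 gives K = 13/7 ≈ 1.8571; a fully generic set of size 7 gives K ≈ 4.0000.

|A| = 7, |A + A| = 13, K = 13/7.


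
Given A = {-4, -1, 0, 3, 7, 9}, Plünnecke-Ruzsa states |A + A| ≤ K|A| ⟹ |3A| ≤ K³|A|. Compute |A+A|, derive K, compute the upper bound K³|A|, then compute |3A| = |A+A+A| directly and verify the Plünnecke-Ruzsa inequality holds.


|A| = 6.
Step 1: Compute A + A by enumerating all 36 pairs.
A + A = {-8, -5, -4, -2, -1, 0, 2, 3, 5, 6, 7, 8, 9, 10, 12, 14, 16, 18}, so |A + A| = 18.
Step 2: Doubling constant K = |A + A|/|A| = 18/6 = 18/6 ≈ 3.0000.
Step 3: Plünnecke-Ruzsa gives |3A| ≤ K³·|A| = (3.0000)³ · 6 ≈ 162.0000.
Step 4: Compute 3A = A + A + A directly by enumerating all triples (a,b,c) ∈ A³; |3A| = 33.
Step 5: Check 33 ≤ 162.0000? Yes ✓.

K = 18/6, Plünnecke-Ruzsa bound K³|A| ≈ 162.0000, |3A| = 33, inequality holds.


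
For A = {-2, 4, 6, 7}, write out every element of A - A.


A - A = {a - a' : a, a' ∈ A}.
Compute a - a' for each ordered pair (a, a'):
a = -2: -2--2=0, -2-4=-6, -2-6=-8, -2-7=-9
a = 4: 4--2=6, 4-4=0, 4-6=-2, 4-7=-3
a = 6: 6--2=8, 6-4=2, 6-6=0, 6-7=-1
a = 7: 7--2=9, 7-4=3, 7-6=1, 7-7=0
Collecting distinct values (and noting 0 appears from a-a):
A - A = {-9, -8, -6, -3, -2, -1, 0, 1, 2, 3, 6, 8, 9}
|A - A| = 13

A - A = {-9, -8, -6, -3, -2, -1, 0, 1, 2, 3, 6, 8, 9}


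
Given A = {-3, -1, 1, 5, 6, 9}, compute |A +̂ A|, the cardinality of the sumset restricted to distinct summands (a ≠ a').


Restricted sumset: A +̂ A = {a + a' : a ∈ A, a' ∈ A, a ≠ a'}.
Equivalently, take A + A and drop any sum 2a that is achievable ONLY as a + a for a ∈ A (i.e. sums representable only with equal summands).
Enumerate pairs (a, a') with a < a' (symmetric, so each unordered pair gives one sum; this covers all a ≠ a'):
  -3 + -1 = -4
  -3 + 1 = -2
  -3 + 5 = 2
  -3 + 6 = 3
  -3 + 9 = 6
  -1 + 1 = 0
  -1 + 5 = 4
  -1 + 6 = 5
  -1 + 9 = 8
  1 + 5 = 6
  1 + 6 = 7
  1 + 9 = 10
  5 + 6 = 11
  5 + 9 = 14
  6 + 9 = 15
Collected distinct sums: {-4, -2, 0, 2, 3, 4, 5, 6, 7, 8, 10, 11, 14, 15}
|A +̂ A| = 14
(Reference bound: |A +̂ A| ≥ 2|A| - 3 for |A| ≥ 2, with |A| = 6 giving ≥ 9.)

|A +̂ A| = 14


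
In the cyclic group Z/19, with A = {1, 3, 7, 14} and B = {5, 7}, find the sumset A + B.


Work in Z/19Z: reduce every sum a + b modulo 19.
Enumerate all 8 pairs:
a = 1: 1+5=6, 1+7=8
a = 3: 3+5=8, 3+7=10
a = 7: 7+5=12, 7+7=14
a = 14: 14+5=0, 14+7=2
Distinct residues collected: {0, 2, 6, 8, 10, 12, 14}
|A + B| = 7 (out of 19 total residues).

A + B = {0, 2, 6, 8, 10, 12, 14}


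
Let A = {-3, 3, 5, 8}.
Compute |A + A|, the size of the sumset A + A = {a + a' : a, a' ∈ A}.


A + A = {a + a' : a, a' ∈ A}; |A| = 4.
General bounds: 2|A| - 1 ≤ |A + A| ≤ |A|(|A|+1)/2, i.e. 7 ≤ |A + A| ≤ 10.
Lower bound 2|A|-1 is attained iff A is an arithmetic progression.
Enumerate sums a + a' for a ≤ a' (symmetric, so this suffices):
a = -3: -3+-3=-6, -3+3=0, -3+5=2, -3+8=5
a = 3: 3+3=6, 3+5=8, 3+8=11
a = 5: 5+5=10, 5+8=13
a = 8: 8+8=16
Distinct sums: {-6, 0, 2, 5, 6, 8, 10, 11, 13, 16}
|A + A| = 10

|A + A| = 10


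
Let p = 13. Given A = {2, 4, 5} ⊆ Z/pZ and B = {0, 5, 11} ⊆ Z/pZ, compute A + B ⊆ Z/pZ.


Work in Z/13Z: reduce every sum a + b modulo 13.
Enumerate all 9 pairs:
a = 2: 2+0=2, 2+5=7, 2+11=0
a = 4: 4+0=4, 4+5=9, 4+11=2
a = 5: 5+0=5, 5+5=10, 5+11=3
Distinct residues collected: {0, 2, 3, 4, 5, 7, 9, 10}
|A + B| = 8 (out of 13 total residues).

A + B = {0, 2, 3, 4, 5, 7, 9, 10}


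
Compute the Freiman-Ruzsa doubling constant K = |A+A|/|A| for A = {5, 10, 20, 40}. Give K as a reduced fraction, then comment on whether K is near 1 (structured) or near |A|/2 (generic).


|A| = 4.
Compute A + A by enumerating all 16 pairs.
A + A = {10, 15, 20, 25, 30, 40, 45, 50, 60, 80}, so |A + A| = 10.
K = |A + A| / |A| = 10/4 = 5/2 ≈ 2.5000.
Reference: AP of size 4 gives K = 7/4 ≈ 1.7500; a fully generic set of size 4 gives K ≈ 2.5000.

|A| = 4, |A + A| = 10, K = 10/4 = 5/2.


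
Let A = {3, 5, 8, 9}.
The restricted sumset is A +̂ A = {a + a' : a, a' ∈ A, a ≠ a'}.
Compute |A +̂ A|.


Restricted sumset: A +̂ A = {a + a' : a ∈ A, a' ∈ A, a ≠ a'}.
Equivalently, take A + A and drop any sum 2a that is achievable ONLY as a + a for a ∈ A (i.e. sums representable only with equal summands).
Enumerate pairs (a, a') with a < a' (symmetric, so each unordered pair gives one sum; this covers all a ≠ a'):
  3 + 5 = 8
  3 + 8 = 11
  3 + 9 = 12
  5 + 8 = 13
  5 + 9 = 14
  8 + 9 = 17
Collected distinct sums: {8, 11, 12, 13, 14, 17}
|A +̂ A| = 6
(Reference bound: |A +̂ A| ≥ 2|A| - 3 for |A| ≥ 2, with |A| = 4 giving ≥ 5.)

|A +̂ A| = 6


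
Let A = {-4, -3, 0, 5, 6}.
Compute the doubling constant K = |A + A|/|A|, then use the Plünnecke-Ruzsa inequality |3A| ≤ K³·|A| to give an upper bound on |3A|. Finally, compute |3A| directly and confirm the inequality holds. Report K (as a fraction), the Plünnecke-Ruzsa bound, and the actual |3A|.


|A| = 5.
Step 1: Compute A + A by enumerating all 25 pairs.
A + A = {-8, -7, -6, -4, -3, 0, 1, 2, 3, 5, 6, 10, 11, 12}, so |A + A| = 14.
Step 2: Doubling constant K = |A + A|/|A| = 14/5 = 14/5 ≈ 2.8000.
Step 3: Plünnecke-Ruzsa gives |3A| ≤ K³·|A| = (2.8000)³ · 5 ≈ 109.7600.
Step 4: Compute 3A = A + A + A directly by enumerating all triples (a,b,c) ∈ A³; |3A| = 27.
Step 5: Check 27 ≤ 109.7600? Yes ✓.

K = 14/5, Plünnecke-Ruzsa bound K³|A| ≈ 109.7600, |3A| = 27, inequality holds.


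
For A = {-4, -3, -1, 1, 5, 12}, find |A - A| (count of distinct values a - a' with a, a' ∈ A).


A - A = {a - a' : a, a' ∈ A}; |A| = 6.
Bounds: 2|A|-1 ≤ |A - A| ≤ |A|² - |A| + 1, i.e. 11 ≤ |A - A| ≤ 31.
Note: 0 ∈ A - A always (from a - a). The set is symmetric: if d ∈ A - A then -d ∈ A - A.
Enumerate nonzero differences d = a - a' with a > a' (then include -d):
Positive differences: {1, 2, 3, 4, 5, 6, 7, 8, 9, 11, 13, 15, 16}
Full difference set: {0} ∪ (positive diffs) ∪ (negative diffs).
|A - A| = 1 + 2·13 = 27 (matches direct enumeration: 27).

|A - A| = 27


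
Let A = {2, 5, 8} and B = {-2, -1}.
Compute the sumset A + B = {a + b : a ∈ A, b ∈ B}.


A + B = {a + b : a ∈ A, b ∈ B}.
Enumerate all |A|·|B| = 3·2 = 6 pairs (a, b) and collect distinct sums.
a = 2: 2+-2=0, 2+-1=1
a = 5: 5+-2=3, 5+-1=4
a = 8: 8+-2=6, 8+-1=7
Collecting distinct sums: A + B = {0, 1, 3, 4, 6, 7}
|A + B| = 6

A + B = {0, 1, 3, 4, 6, 7}


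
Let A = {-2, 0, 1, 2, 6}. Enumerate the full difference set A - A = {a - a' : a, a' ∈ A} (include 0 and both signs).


A - A = {a - a' : a, a' ∈ A}.
Compute a - a' for each ordered pair (a, a'):
a = -2: -2--2=0, -2-0=-2, -2-1=-3, -2-2=-4, -2-6=-8
a = 0: 0--2=2, 0-0=0, 0-1=-1, 0-2=-2, 0-6=-6
a = 1: 1--2=3, 1-0=1, 1-1=0, 1-2=-1, 1-6=-5
a = 2: 2--2=4, 2-0=2, 2-1=1, 2-2=0, 2-6=-4
a = 6: 6--2=8, 6-0=6, 6-1=5, 6-2=4, 6-6=0
Collecting distinct values (and noting 0 appears from a-a):
A - A = {-8, -6, -5, -4, -3, -2, -1, 0, 1, 2, 3, 4, 5, 6, 8}
|A - A| = 15

A - A = {-8, -6, -5, -4, -3, -2, -1, 0, 1, 2, 3, 4, 5, 6, 8}


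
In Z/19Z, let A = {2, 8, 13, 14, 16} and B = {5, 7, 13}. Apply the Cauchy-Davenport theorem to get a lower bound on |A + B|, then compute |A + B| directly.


Cauchy-Davenport: |A + B| ≥ min(p, |A| + |B| - 1) for A, B nonempty in Z/pZ.
|A| = 5, |B| = 3, p = 19.
CD lower bound = min(19, 5 + 3 - 1) = min(19, 7) = 7.
Compute A + B mod 19 directly:
a = 2: 2+5=7, 2+7=9, 2+13=15
a = 8: 8+5=13, 8+7=15, 8+13=2
a = 13: 13+5=18, 13+7=1, 13+13=7
a = 14: 14+5=0, 14+7=2, 14+13=8
a = 16: 16+5=2, 16+7=4, 16+13=10
A + B = {0, 1, 2, 4, 7, 8, 9, 10, 13, 15, 18}, so |A + B| = 11.
Verify: 11 ≥ 7? Yes ✓.

CD lower bound = 7, actual |A + B| = 11.


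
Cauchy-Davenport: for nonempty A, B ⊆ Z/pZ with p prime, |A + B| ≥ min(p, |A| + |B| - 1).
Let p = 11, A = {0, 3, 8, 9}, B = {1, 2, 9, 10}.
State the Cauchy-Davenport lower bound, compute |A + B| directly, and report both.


Cauchy-Davenport: |A + B| ≥ min(p, |A| + |B| - 1) for A, B nonempty in Z/pZ.
|A| = 4, |B| = 4, p = 11.
CD lower bound = min(11, 4 + 4 - 1) = min(11, 7) = 7.
Compute A + B mod 11 directly:
a = 0: 0+1=1, 0+2=2, 0+9=9, 0+10=10
a = 3: 3+1=4, 3+2=5, 3+9=1, 3+10=2
a = 8: 8+1=9, 8+2=10, 8+9=6, 8+10=7
a = 9: 9+1=10, 9+2=0, 9+9=7, 9+10=8
A + B = {0, 1, 2, 4, 5, 6, 7, 8, 9, 10}, so |A + B| = 10.
Verify: 10 ≥ 7? Yes ✓.

CD lower bound = 7, actual |A + B| = 10.


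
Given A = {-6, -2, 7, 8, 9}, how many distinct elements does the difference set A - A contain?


A - A = {a - a' : a, a' ∈ A}; |A| = 5.
Bounds: 2|A|-1 ≤ |A - A| ≤ |A|² - |A| + 1, i.e. 9 ≤ |A - A| ≤ 21.
Note: 0 ∈ A - A always (from a - a). The set is symmetric: if d ∈ A - A then -d ∈ A - A.
Enumerate nonzero differences d = a - a' with a > a' (then include -d):
Positive differences: {1, 2, 4, 9, 10, 11, 13, 14, 15}
Full difference set: {0} ∪ (positive diffs) ∪ (negative diffs).
|A - A| = 1 + 2·9 = 19 (matches direct enumeration: 19).

|A - A| = 19


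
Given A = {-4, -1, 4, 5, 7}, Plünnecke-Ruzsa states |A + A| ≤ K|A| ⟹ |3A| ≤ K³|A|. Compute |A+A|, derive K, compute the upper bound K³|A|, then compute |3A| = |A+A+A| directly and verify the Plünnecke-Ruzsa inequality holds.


|A| = 5.
Step 1: Compute A + A by enumerating all 25 pairs.
A + A = {-8, -5, -2, 0, 1, 3, 4, 6, 8, 9, 10, 11, 12, 14}, so |A + A| = 14.
Step 2: Doubling constant K = |A + A|/|A| = 14/5 = 14/5 ≈ 2.8000.
Step 3: Plünnecke-Ruzsa gives |3A| ≤ K³·|A| = (2.8000)³ · 5 ≈ 109.7600.
Step 4: Compute 3A = A + A + A directly by enumerating all triples (a,b,c) ∈ A³; |3A| = 26.
Step 5: Check 26 ≤ 109.7600? Yes ✓.

K = 14/5, Plünnecke-Ruzsa bound K³|A| ≈ 109.7600, |3A| = 26, inequality holds.


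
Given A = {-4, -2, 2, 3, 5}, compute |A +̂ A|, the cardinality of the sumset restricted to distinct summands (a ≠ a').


Restricted sumset: A +̂ A = {a + a' : a ∈ A, a' ∈ A, a ≠ a'}.
Equivalently, take A + A and drop any sum 2a that is achievable ONLY as a + a for a ∈ A (i.e. sums representable only with equal summands).
Enumerate pairs (a, a') with a < a' (symmetric, so each unordered pair gives one sum; this covers all a ≠ a'):
  -4 + -2 = -6
  -4 + 2 = -2
  -4 + 3 = -1
  -4 + 5 = 1
  -2 + 2 = 0
  -2 + 3 = 1
  -2 + 5 = 3
  2 + 3 = 5
  2 + 5 = 7
  3 + 5 = 8
Collected distinct sums: {-6, -2, -1, 0, 1, 3, 5, 7, 8}
|A +̂ A| = 9
(Reference bound: |A +̂ A| ≥ 2|A| - 3 for |A| ≥ 2, with |A| = 5 giving ≥ 7.)

|A +̂ A| = 9


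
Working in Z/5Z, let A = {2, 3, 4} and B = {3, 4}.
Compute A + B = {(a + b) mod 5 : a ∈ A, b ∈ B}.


Work in Z/5Z: reduce every sum a + b modulo 5.
Enumerate all 6 pairs:
a = 2: 2+3=0, 2+4=1
a = 3: 3+3=1, 3+4=2
a = 4: 4+3=2, 4+4=3
Distinct residues collected: {0, 1, 2, 3}
|A + B| = 4 (out of 5 total residues).

A + B = {0, 1, 2, 3}


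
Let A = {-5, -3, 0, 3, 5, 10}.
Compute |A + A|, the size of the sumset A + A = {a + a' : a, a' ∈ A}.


A + A = {a + a' : a, a' ∈ A}; |A| = 6.
General bounds: 2|A| - 1 ≤ |A + A| ≤ |A|(|A|+1)/2, i.e. 11 ≤ |A + A| ≤ 21.
Lower bound 2|A|-1 is attained iff A is an arithmetic progression.
Enumerate sums a + a' for a ≤ a' (symmetric, so this suffices):
a = -5: -5+-5=-10, -5+-3=-8, -5+0=-5, -5+3=-2, -5+5=0, -5+10=5
a = -3: -3+-3=-6, -3+0=-3, -3+3=0, -3+5=2, -3+10=7
a = 0: 0+0=0, 0+3=3, 0+5=5, 0+10=10
a = 3: 3+3=6, 3+5=8, 3+10=13
a = 5: 5+5=10, 5+10=15
a = 10: 10+10=20
Distinct sums: {-10, -8, -6, -5, -3, -2, 0, 2, 3, 5, 6, 7, 8, 10, 13, 15, 20}
|A + A| = 17

|A + A| = 17


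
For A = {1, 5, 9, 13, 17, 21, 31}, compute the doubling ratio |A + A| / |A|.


|A| = 7.
Compute A + A by enumerating all 49 pairs.
A + A = {2, 6, 10, 14, 18, 22, 26, 30, 32, 34, 36, 38, 40, 42, 44, 48, 52, 62}, so |A + A| = 18.
K = |A + A| / |A| = 18/7 (already in lowest terms) ≈ 2.5714.
Reference: AP of size 7 gives K = 13/7 ≈ 1.8571; a fully generic set of size 7 gives K ≈ 4.0000.

|A| = 7, |A + A| = 18, K = 18/7.


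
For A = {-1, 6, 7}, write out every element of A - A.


A - A = {a - a' : a, a' ∈ A}.
Compute a - a' for each ordered pair (a, a'):
a = -1: -1--1=0, -1-6=-7, -1-7=-8
a = 6: 6--1=7, 6-6=0, 6-7=-1
a = 7: 7--1=8, 7-6=1, 7-7=0
Collecting distinct values (and noting 0 appears from a-a):
A - A = {-8, -7, -1, 0, 1, 7, 8}
|A - A| = 7

A - A = {-8, -7, -1, 0, 1, 7, 8}


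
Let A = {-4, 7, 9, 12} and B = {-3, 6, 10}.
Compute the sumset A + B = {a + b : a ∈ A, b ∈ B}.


A + B = {a + b : a ∈ A, b ∈ B}.
Enumerate all |A|·|B| = 4·3 = 12 pairs (a, b) and collect distinct sums.
a = -4: -4+-3=-7, -4+6=2, -4+10=6
a = 7: 7+-3=4, 7+6=13, 7+10=17
a = 9: 9+-3=6, 9+6=15, 9+10=19
a = 12: 12+-3=9, 12+6=18, 12+10=22
Collecting distinct sums: A + B = {-7, 2, 4, 6, 9, 13, 15, 17, 18, 19, 22}
|A + B| = 11

A + B = {-7, 2, 4, 6, 9, 13, 15, 17, 18, 19, 22}


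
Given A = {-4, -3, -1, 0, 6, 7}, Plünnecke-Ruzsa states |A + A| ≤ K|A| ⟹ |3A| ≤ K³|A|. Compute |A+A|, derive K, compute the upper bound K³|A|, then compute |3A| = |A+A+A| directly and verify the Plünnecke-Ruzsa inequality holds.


|A| = 6.
Step 1: Compute A + A by enumerating all 36 pairs.
A + A = {-8, -7, -6, -5, -4, -3, -2, -1, 0, 2, 3, 4, 5, 6, 7, 12, 13, 14}, so |A + A| = 18.
Step 2: Doubling constant K = |A + A|/|A| = 18/6 = 18/6 ≈ 3.0000.
Step 3: Plünnecke-Ruzsa gives |3A| ≤ K³·|A| = (3.0000)³ · 6 ≈ 162.0000.
Step 4: Compute 3A = A + A + A directly by enumerating all triples (a,b,c) ∈ A³; |3A| = 31.
Step 5: Check 31 ≤ 162.0000? Yes ✓.

K = 18/6, Plünnecke-Ruzsa bound K³|A| ≈ 162.0000, |3A| = 31, inequality holds.


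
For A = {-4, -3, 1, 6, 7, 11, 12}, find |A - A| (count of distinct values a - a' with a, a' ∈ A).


A - A = {a - a' : a, a' ∈ A}; |A| = 7.
Bounds: 2|A|-1 ≤ |A - A| ≤ |A|² - |A| + 1, i.e. 13 ≤ |A - A| ≤ 43.
Note: 0 ∈ A - A always (from a - a). The set is symmetric: if d ∈ A - A then -d ∈ A - A.
Enumerate nonzero differences d = a - a' with a > a' (then include -d):
Positive differences: {1, 4, 5, 6, 9, 10, 11, 14, 15, 16}
Full difference set: {0} ∪ (positive diffs) ∪ (negative diffs).
|A - A| = 1 + 2·10 = 21 (matches direct enumeration: 21).

|A - A| = 21


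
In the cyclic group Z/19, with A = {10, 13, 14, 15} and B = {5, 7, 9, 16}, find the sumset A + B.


Work in Z/19Z: reduce every sum a + b modulo 19.
Enumerate all 16 pairs:
a = 10: 10+5=15, 10+7=17, 10+9=0, 10+16=7
a = 13: 13+5=18, 13+7=1, 13+9=3, 13+16=10
a = 14: 14+5=0, 14+7=2, 14+9=4, 14+16=11
a = 15: 15+5=1, 15+7=3, 15+9=5, 15+16=12
Distinct residues collected: {0, 1, 2, 3, 4, 5, 7, 10, 11, 12, 15, 17, 18}
|A + B| = 13 (out of 19 total residues).

A + B = {0, 1, 2, 3, 4, 5, 7, 10, 11, 12, 15, 17, 18}


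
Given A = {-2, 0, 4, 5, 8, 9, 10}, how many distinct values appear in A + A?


A + A = {a + a' : a, a' ∈ A}; |A| = 7.
General bounds: 2|A| - 1 ≤ |A + A| ≤ |A|(|A|+1)/2, i.e. 13 ≤ |A + A| ≤ 28.
Lower bound 2|A|-1 is attained iff A is an arithmetic progression.
Enumerate sums a + a' for a ≤ a' (symmetric, so this suffices):
a = -2: -2+-2=-4, -2+0=-2, -2+4=2, -2+5=3, -2+8=6, -2+9=7, -2+10=8
a = 0: 0+0=0, 0+4=4, 0+5=5, 0+8=8, 0+9=9, 0+10=10
a = 4: 4+4=8, 4+5=9, 4+8=12, 4+9=13, 4+10=14
a = 5: 5+5=10, 5+8=13, 5+9=14, 5+10=15
a = 8: 8+8=16, 8+9=17, 8+10=18
a = 9: 9+9=18, 9+10=19
a = 10: 10+10=20
Distinct sums: {-4, -2, 0, 2, 3, 4, 5, 6, 7, 8, 9, 10, 12, 13, 14, 15, 16, 17, 18, 19, 20}
|A + A| = 21

|A + A| = 21


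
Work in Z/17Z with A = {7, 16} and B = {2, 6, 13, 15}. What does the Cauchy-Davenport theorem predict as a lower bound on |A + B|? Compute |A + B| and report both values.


Cauchy-Davenport: |A + B| ≥ min(p, |A| + |B| - 1) for A, B nonempty in Z/pZ.
|A| = 2, |B| = 4, p = 17.
CD lower bound = min(17, 2 + 4 - 1) = min(17, 5) = 5.
Compute A + B mod 17 directly:
a = 7: 7+2=9, 7+6=13, 7+13=3, 7+15=5
a = 16: 16+2=1, 16+6=5, 16+13=12, 16+15=14
A + B = {1, 3, 5, 9, 12, 13, 14}, so |A + B| = 7.
Verify: 7 ≥ 5? Yes ✓.

CD lower bound = 5, actual |A + B| = 7.


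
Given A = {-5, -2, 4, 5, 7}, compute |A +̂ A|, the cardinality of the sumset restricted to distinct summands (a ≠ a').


Restricted sumset: A +̂ A = {a + a' : a ∈ A, a' ∈ A, a ≠ a'}.
Equivalently, take A + A and drop any sum 2a that is achievable ONLY as a + a for a ∈ A (i.e. sums representable only with equal summands).
Enumerate pairs (a, a') with a < a' (symmetric, so each unordered pair gives one sum; this covers all a ≠ a'):
  -5 + -2 = -7
  -5 + 4 = -1
  -5 + 5 = 0
  -5 + 7 = 2
  -2 + 4 = 2
  -2 + 5 = 3
  -2 + 7 = 5
  4 + 5 = 9
  4 + 7 = 11
  5 + 7 = 12
Collected distinct sums: {-7, -1, 0, 2, 3, 5, 9, 11, 12}
|A +̂ A| = 9
(Reference bound: |A +̂ A| ≥ 2|A| - 3 for |A| ≥ 2, with |A| = 5 giving ≥ 7.)

|A +̂ A| = 9


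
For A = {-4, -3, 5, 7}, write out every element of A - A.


A - A = {a - a' : a, a' ∈ A}.
Compute a - a' for each ordered pair (a, a'):
a = -4: -4--4=0, -4--3=-1, -4-5=-9, -4-7=-11
a = -3: -3--4=1, -3--3=0, -3-5=-8, -3-7=-10
a = 5: 5--4=9, 5--3=8, 5-5=0, 5-7=-2
a = 7: 7--4=11, 7--3=10, 7-5=2, 7-7=0
Collecting distinct values (and noting 0 appears from a-a):
A - A = {-11, -10, -9, -8, -2, -1, 0, 1, 2, 8, 9, 10, 11}
|A - A| = 13

A - A = {-11, -10, -9, -8, -2, -1, 0, 1, 2, 8, 9, 10, 11}


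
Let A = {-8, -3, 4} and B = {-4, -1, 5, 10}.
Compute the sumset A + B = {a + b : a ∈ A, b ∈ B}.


A + B = {a + b : a ∈ A, b ∈ B}.
Enumerate all |A|·|B| = 3·4 = 12 pairs (a, b) and collect distinct sums.
a = -8: -8+-4=-12, -8+-1=-9, -8+5=-3, -8+10=2
a = -3: -3+-4=-7, -3+-1=-4, -3+5=2, -3+10=7
a = 4: 4+-4=0, 4+-1=3, 4+5=9, 4+10=14
Collecting distinct sums: A + B = {-12, -9, -7, -4, -3, 0, 2, 3, 7, 9, 14}
|A + B| = 11

A + B = {-12, -9, -7, -4, -3, 0, 2, 3, 7, 9, 14}


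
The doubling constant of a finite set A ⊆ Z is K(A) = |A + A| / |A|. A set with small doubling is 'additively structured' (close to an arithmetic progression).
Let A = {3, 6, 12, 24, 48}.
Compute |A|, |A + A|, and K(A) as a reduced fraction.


|A| = 5.
Compute A + A by enumerating all 25 pairs.
A + A = {6, 9, 12, 15, 18, 24, 27, 30, 36, 48, 51, 54, 60, 72, 96}, so |A + A| = 15.
K = |A + A| / |A| = 15/5 = 3/1 ≈ 3.0000.
Reference: AP of size 5 gives K = 9/5 ≈ 1.8000; a fully generic set of size 5 gives K ≈ 3.0000.

|A| = 5, |A + A| = 15, K = 15/5 = 3/1.


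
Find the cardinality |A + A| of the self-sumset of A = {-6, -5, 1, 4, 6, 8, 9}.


A + A = {a + a' : a, a' ∈ A}; |A| = 7.
General bounds: 2|A| - 1 ≤ |A + A| ≤ |A|(|A|+1)/2, i.e. 13 ≤ |A + A| ≤ 28.
Lower bound 2|A|-1 is attained iff A is an arithmetic progression.
Enumerate sums a + a' for a ≤ a' (symmetric, so this suffices):
a = -6: -6+-6=-12, -6+-5=-11, -6+1=-5, -6+4=-2, -6+6=0, -6+8=2, -6+9=3
a = -5: -5+-5=-10, -5+1=-4, -5+4=-1, -5+6=1, -5+8=3, -5+9=4
a = 1: 1+1=2, 1+4=5, 1+6=7, 1+8=9, 1+9=10
a = 4: 4+4=8, 4+6=10, 4+8=12, 4+9=13
a = 6: 6+6=12, 6+8=14, 6+9=15
a = 8: 8+8=16, 8+9=17
a = 9: 9+9=18
Distinct sums: {-12, -11, -10, -5, -4, -2, -1, 0, 1, 2, 3, 4, 5, 7, 8, 9, 10, 12, 13, 14, 15, 16, 17, 18}
|A + A| = 24

|A + A| = 24


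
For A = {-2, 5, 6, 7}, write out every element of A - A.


A - A = {a - a' : a, a' ∈ A}.
Compute a - a' for each ordered pair (a, a'):
a = -2: -2--2=0, -2-5=-7, -2-6=-8, -2-7=-9
a = 5: 5--2=7, 5-5=0, 5-6=-1, 5-7=-2
a = 6: 6--2=8, 6-5=1, 6-6=0, 6-7=-1
a = 7: 7--2=9, 7-5=2, 7-6=1, 7-7=0
Collecting distinct values (and noting 0 appears from a-a):
A - A = {-9, -8, -7, -2, -1, 0, 1, 2, 7, 8, 9}
|A - A| = 11

A - A = {-9, -8, -7, -2, -1, 0, 1, 2, 7, 8, 9}


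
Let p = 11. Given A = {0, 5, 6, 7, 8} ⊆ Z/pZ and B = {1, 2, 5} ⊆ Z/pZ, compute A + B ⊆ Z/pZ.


Work in Z/11Z: reduce every sum a + b modulo 11.
Enumerate all 15 pairs:
a = 0: 0+1=1, 0+2=2, 0+5=5
a = 5: 5+1=6, 5+2=7, 5+5=10
a = 6: 6+1=7, 6+2=8, 6+5=0
a = 7: 7+1=8, 7+2=9, 7+5=1
a = 8: 8+1=9, 8+2=10, 8+5=2
Distinct residues collected: {0, 1, 2, 5, 6, 7, 8, 9, 10}
|A + B| = 9 (out of 11 total residues).

A + B = {0, 1, 2, 5, 6, 7, 8, 9, 10}


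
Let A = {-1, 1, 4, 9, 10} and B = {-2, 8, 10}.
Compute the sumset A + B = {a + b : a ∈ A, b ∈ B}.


A + B = {a + b : a ∈ A, b ∈ B}.
Enumerate all |A|·|B| = 5·3 = 15 pairs (a, b) and collect distinct sums.
a = -1: -1+-2=-3, -1+8=7, -1+10=9
a = 1: 1+-2=-1, 1+8=9, 1+10=11
a = 4: 4+-2=2, 4+8=12, 4+10=14
a = 9: 9+-2=7, 9+8=17, 9+10=19
a = 10: 10+-2=8, 10+8=18, 10+10=20
Collecting distinct sums: A + B = {-3, -1, 2, 7, 8, 9, 11, 12, 14, 17, 18, 19, 20}
|A + B| = 13

A + B = {-3, -1, 2, 7, 8, 9, 11, 12, 14, 17, 18, 19, 20}


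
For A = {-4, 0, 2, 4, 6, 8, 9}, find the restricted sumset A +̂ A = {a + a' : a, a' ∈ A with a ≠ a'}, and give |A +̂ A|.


Restricted sumset: A +̂ A = {a + a' : a ∈ A, a' ∈ A, a ≠ a'}.
Equivalently, take A + A and drop any sum 2a that is achievable ONLY as a + a for a ∈ A (i.e. sums representable only with equal summands).
Enumerate pairs (a, a') with a < a' (symmetric, so each unordered pair gives one sum; this covers all a ≠ a'):
  -4 + 0 = -4
  -4 + 2 = -2
  -4 + 4 = 0
  -4 + 6 = 2
  -4 + 8 = 4
  -4 + 9 = 5
  0 + 2 = 2
  0 + 4 = 4
  0 + 6 = 6
  0 + 8 = 8
  0 + 9 = 9
  2 + 4 = 6
  2 + 6 = 8
  2 + 8 = 10
  2 + 9 = 11
  4 + 6 = 10
  4 + 8 = 12
  4 + 9 = 13
  6 + 8 = 14
  6 + 9 = 15
  8 + 9 = 17
Collected distinct sums: {-4, -2, 0, 2, 4, 5, 6, 8, 9, 10, 11, 12, 13, 14, 15, 17}
|A +̂ A| = 16
(Reference bound: |A +̂ A| ≥ 2|A| - 3 for |A| ≥ 2, with |A| = 7 giving ≥ 11.)

|A +̂ A| = 16


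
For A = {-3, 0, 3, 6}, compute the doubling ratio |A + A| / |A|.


|A| = 4.
Compute A + A by enumerating all 16 pairs.
A + A = {-6, -3, 0, 3, 6, 9, 12}, so |A + A| = 7.
K = |A + A| / |A| = 7/4 (already in lowest terms) ≈ 1.7500.
Reference: AP of size 4 gives K = 7/4 ≈ 1.7500; a fully generic set of size 4 gives K ≈ 2.5000.

|A| = 4, |A + A| = 7, K = 7/4.


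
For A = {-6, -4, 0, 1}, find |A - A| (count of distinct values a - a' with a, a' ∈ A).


A - A = {a - a' : a, a' ∈ A}; |A| = 4.
Bounds: 2|A|-1 ≤ |A - A| ≤ |A|² - |A| + 1, i.e. 7 ≤ |A - A| ≤ 13.
Note: 0 ∈ A - A always (from a - a). The set is symmetric: if d ∈ A - A then -d ∈ A - A.
Enumerate nonzero differences d = a - a' with a > a' (then include -d):
Positive differences: {1, 2, 4, 5, 6, 7}
Full difference set: {0} ∪ (positive diffs) ∪ (negative diffs).
|A - A| = 1 + 2·6 = 13 (matches direct enumeration: 13).

|A - A| = 13


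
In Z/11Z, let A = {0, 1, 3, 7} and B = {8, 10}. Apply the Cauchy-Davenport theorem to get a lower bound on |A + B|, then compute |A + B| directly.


Cauchy-Davenport: |A + B| ≥ min(p, |A| + |B| - 1) for A, B nonempty in Z/pZ.
|A| = 4, |B| = 2, p = 11.
CD lower bound = min(11, 4 + 2 - 1) = min(11, 5) = 5.
Compute A + B mod 11 directly:
a = 0: 0+8=8, 0+10=10
a = 1: 1+8=9, 1+10=0
a = 3: 3+8=0, 3+10=2
a = 7: 7+8=4, 7+10=6
A + B = {0, 2, 4, 6, 8, 9, 10}, so |A + B| = 7.
Verify: 7 ≥ 5? Yes ✓.

CD lower bound = 5, actual |A + B| = 7.


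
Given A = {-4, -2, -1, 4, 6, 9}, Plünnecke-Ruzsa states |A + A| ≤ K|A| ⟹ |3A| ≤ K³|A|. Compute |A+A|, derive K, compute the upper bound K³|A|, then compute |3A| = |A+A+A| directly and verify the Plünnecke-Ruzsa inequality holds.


|A| = 6.
Step 1: Compute A + A by enumerating all 36 pairs.
A + A = {-8, -6, -5, -4, -3, -2, 0, 2, 3, 4, 5, 7, 8, 10, 12, 13, 15, 18}, so |A + A| = 18.
Step 2: Doubling constant K = |A + A|/|A| = 18/6 = 18/6 ≈ 3.0000.
Step 3: Plünnecke-Ruzsa gives |3A| ≤ K³·|A| = (3.0000)³ · 6 ≈ 162.0000.
Step 4: Compute 3A = A + A + A directly by enumerating all triples (a,b,c) ∈ A³; |3A| = 34.
Step 5: Check 34 ≤ 162.0000? Yes ✓.

K = 18/6, Plünnecke-Ruzsa bound K³|A| ≈ 162.0000, |3A| = 34, inequality holds.


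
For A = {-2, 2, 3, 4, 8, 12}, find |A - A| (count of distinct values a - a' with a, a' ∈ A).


A - A = {a - a' : a, a' ∈ A}; |A| = 6.
Bounds: 2|A|-1 ≤ |A - A| ≤ |A|² - |A| + 1, i.e. 11 ≤ |A - A| ≤ 31.
Note: 0 ∈ A - A always (from a - a). The set is symmetric: if d ∈ A - A then -d ∈ A - A.
Enumerate nonzero differences d = a - a' with a > a' (then include -d):
Positive differences: {1, 2, 4, 5, 6, 8, 9, 10, 14}
Full difference set: {0} ∪ (positive diffs) ∪ (negative diffs).
|A - A| = 1 + 2·9 = 19 (matches direct enumeration: 19).

|A - A| = 19


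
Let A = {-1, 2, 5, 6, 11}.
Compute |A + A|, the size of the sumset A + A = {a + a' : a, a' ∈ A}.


A + A = {a + a' : a, a' ∈ A}; |A| = 5.
General bounds: 2|A| - 1 ≤ |A + A| ≤ |A|(|A|+1)/2, i.e. 9 ≤ |A + A| ≤ 15.
Lower bound 2|A|-1 is attained iff A is an arithmetic progression.
Enumerate sums a + a' for a ≤ a' (symmetric, so this suffices):
a = -1: -1+-1=-2, -1+2=1, -1+5=4, -1+6=5, -1+11=10
a = 2: 2+2=4, 2+5=7, 2+6=8, 2+11=13
a = 5: 5+5=10, 5+6=11, 5+11=16
a = 6: 6+6=12, 6+11=17
a = 11: 11+11=22
Distinct sums: {-2, 1, 4, 5, 7, 8, 10, 11, 12, 13, 16, 17, 22}
|A + A| = 13

|A + A| = 13


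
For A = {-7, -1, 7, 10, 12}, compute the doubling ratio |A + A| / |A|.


|A| = 5.
Compute A + A by enumerating all 25 pairs.
A + A = {-14, -8, -2, 0, 3, 5, 6, 9, 11, 14, 17, 19, 20, 22, 24}, so |A + A| = 15.
K = |A + A| / |A| = 15/5 = 3/1 ≈ 3.0000.
Reference: AP of size 5 gives K = 9/5 ≈ 1.8000; a fully generic set of size 5 gives K ≈ 3.0000.

|A| = 5, |A + A| = 15, K = 15/5 = 3/1.


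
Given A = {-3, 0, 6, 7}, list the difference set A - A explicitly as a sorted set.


A - A = {a - a' : a, a' ∈ A}.
Compute a - a' for each ordered pair (a, a'):
a = -3: -3--3=0, -3-0=-3, -3-6=-9, -3-7=-10
a = 0: 0--3=3, 0-0=0, 0-6=-6, 0-7=-7
a = 6: 6--3=9, 6-0=6, 6-6=0, 6-7=-1
a = 7: 7--3=10, 7-0=7, 7-6=1, 7-7=0
Collecting distinct values (and noting 0 appears from a-a):
A - A = {-10, -9, -7, -6, -3, -1, 0, 1, 3, 6, 7, 9, 10}
|A - A| = 13

A - A = {-10, -9, -7, -6, -3, -1, 0, 1, 3, 6, 7, 9, 10}


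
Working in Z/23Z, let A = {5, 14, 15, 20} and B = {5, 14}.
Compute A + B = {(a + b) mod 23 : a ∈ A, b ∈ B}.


Work in Z/23Z: reduce every sum a + b modulo 23.
Enumerate all 8 pairs:
a = 5: 5+5=10, 5+14=19
a = 14: 14+5=19, 14+14=5
a = 15: 15+5=20, 15+14=6
a = 20: 20+5=2, 20+14=11
Distinct residues collected: {2, 5, 6, 10, 11, 19, 20}
|A + B| = 7 (out of 23 total residues).

A + B = {2, 5, 6, 10, 11, 19, 20}


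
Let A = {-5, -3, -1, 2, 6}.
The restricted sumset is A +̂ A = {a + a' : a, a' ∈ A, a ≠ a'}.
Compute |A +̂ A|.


Restricted sumset: A +̂ A = {a + a' : a ∈ A, a' ∈ A, a ≠ a'}.
Equivalently, take A + A and drop any sum 2a that is achievable ONLY as a + a for a ∈ A (i.e. sums representable only with equal summands).
Enumerate pairs (a, a') with a < a' (symmetric, so each unordered pair gives one sum; this covers all a ≠ a'):
  -5 + -3 = -8
  -5 + -1 = -6
  -5 + 2 = -3
  -5 + 6 = 1
  -3 + -1 = -4
  -3 + 2 = -1
  -3 + 6 = 3
  -1 + 2 = 1
  -1 + 6 = 5
  2 + 6 = 8
Collected distinct sums: {-8, -6, -4, -3, -1, 1, 3, 5, 8}
|A +̂ A| = 9
(Reference bound: |A +̂ A| ≥ 2|A| - 3 for |A| ≥ 2, with |A| = 5 giving ≥ 7.)

|A +̂ A| = 9


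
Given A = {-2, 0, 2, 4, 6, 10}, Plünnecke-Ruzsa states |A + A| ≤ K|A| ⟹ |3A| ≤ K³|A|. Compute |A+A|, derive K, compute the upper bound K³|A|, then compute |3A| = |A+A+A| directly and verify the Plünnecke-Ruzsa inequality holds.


|A| = 6.
Step 1: Compute A + A by enumerating all 36 pairs.
A + A = {-4, -2, 0, 2, 4, 6, 8, 10, 12, 14, 16, 20}, so |A + A| = 12.
Step 2: Doubling constant K = |A + A|/|A| = 12/6 = 12/6 ≈ 2.0000.
Step 3: Plünnecke-Ruzsa gives |3A| ≤ K³·|A| = (2.0000)³ · 6 ≈ 48.0000.
Step 4: Compute 3A = A + A + A directly by enumerating all triples (a,b,c) ∈ A³; |3A| = 18.
Step 5: Check 18 ≤ 48.0000? Yes ✓.

K = 12/6, Plünnecke-Ruzsa bound K³|A| ≈ 48.0000, |3A| = 18, inequality holds.


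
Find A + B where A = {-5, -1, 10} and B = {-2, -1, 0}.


A + B = {a + b : a ∈ A, b ∈ B}.
Enumerate all |A|·|B| = 3·3 = 9 pairs (a, b) and collect distinct sums.
a = -5: -5+-2=-7, -5+-1=-6, -5+0=-5
a = -1: -1+-2=-3, -1+-1=-2, -1+0=-1
a = 10: 10+-2=8, 10+-1=9, 10+0=10
Collecting distinct sums: A + B = {-7, -6, -5, -3, -2, -1, 8, 9, 10}
|A + B| = 9

A + B = {-7, -6, -5, -3, -2, -1, 8, 9, 10}


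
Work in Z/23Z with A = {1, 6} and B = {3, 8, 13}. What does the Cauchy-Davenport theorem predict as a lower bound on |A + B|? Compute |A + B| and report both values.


Cauchy-Davenport: |A + B| ≥ min(p, |A| + |B| - 1) for A, B nonempty in Z/pZ.
|A| = 2, |B| = 3, p = 23.
CD lower bound = min(23, 2 + 3 - 1) = min(23, 4) = 4.
Compute A + B mod 23 directly:
a = 1: 1+3=4, 1+8=9, 1+13=14
a = 6: 6+3=9, 6+8=14, 6+13=19
A + B = {4, 9, 14, 19}, so |A + B| = 4.
Verify: 4 ≥ 4? Yes ✓.

CD lower bound = 4, actual |A + B| = 4.


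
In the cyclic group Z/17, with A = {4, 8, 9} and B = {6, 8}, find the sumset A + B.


Work in Z/17Z: reduce every sum a + b modulo 17.
Enumerate all 6 pairs:
a = 4: 4+6=10, 4+8=12
a = 8: 8+6=14, 8+8=16
a = 9: 9+6=15, 9+8=0
Distinct residues collected: {0, 10, 12, 14, 15, 16}
|A + B| = 6 (out of 17 total residues).

A + B = {0, 10, 12, 14, 15, 16}


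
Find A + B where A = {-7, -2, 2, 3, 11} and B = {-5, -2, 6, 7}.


A + B = {a + b : a ∈ A, b ∈ B}.
Enumerate all |A|·|B| = 5·4 = 20 pairs (a, b) and collect distinct sums.
a = -7: -7+-5=-12, -7+-2=-9, -7+6=-1, -7+7=0
a = -2: -2+-5=-7, -2+-2=-4, -2+6=4, -2+7=5
a = 2: 2+-5=-3, 2+-2=0, 2+6=8, 2+7=9
a = 3: 3+-5=-2, 3+-2=1, 3+6=9, 3+7=10
a = 11: 11+-5=6, 11+-2=9, 11+6=17, 11+7=18
Collecting distinct sums: A + B = {-12, -9, -7, -4, -3, -2, -1, 0, 1, 4, 5, 6, 8, 9, 10, 17, 18}
|A + B| = 17

A + B = {-12, -9, -7, -4, -3, -2, -1, 0, 1, 4, 5, 6, 8, 9, 10, 17, 18}


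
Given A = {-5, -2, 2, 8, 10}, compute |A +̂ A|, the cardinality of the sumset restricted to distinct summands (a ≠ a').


Restricted sumset: A +̂ A = {a + a' : a ∈ A, a' ∈ A, a ≠ a'}.
Equivalently, take A + A and drop any sum 2a that is achievable ONLY as a + a for a ∈ A (i.e. sums representable only with equal summands).
Enumerate pairs (a, a') with a < a' (symmetric, so each unordered pair gives one sum; this covers all a ≠ a'):
  -5 + -2 = -7
  -5 + 2 = -3
  -5 + 8 = 3
  -5 + 10 = 5
  -2 + 2 = 0
  -2 + 8 = 6
  -2 + 10 = 8
  2 + 8 = 10
  2 + 10 = 12
  8 + 10 = 18
Collected distinct sums: {-7, -3, 0, 3, 5, 6, 8, 10, 12, 18}
|A +̂ A| = 10
(Reference bound: |A +̂ A| ≥ 2|A| - 3 for |A| ≥ 2, with |A| = 5 giving ≥ 7.)

|A +̂ A| = 10


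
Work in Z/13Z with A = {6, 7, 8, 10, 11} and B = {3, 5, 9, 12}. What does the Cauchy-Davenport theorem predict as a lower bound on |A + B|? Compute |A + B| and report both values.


Cauchy-Davenport: |A + B| ≥ min(p, |A| + |B| - 1) for A, B nonempty in Z/pZ.
|A| = 5, |B| = 4, p = 13.
CD lower bound = min(13, 5 + 4 - 1) = min(13, 8) = 8.
Compute A + B mod 13 directly:
a = 6: 6+3=9, 6+5=11, 6+9=2, 6+12=5
a = 7: 7+3=10, 7+5=12, 7+9=3, 7+12=6
a = 8: 8+3=11, 8+5=0, 8+9=4, 8+12=7
a = 10: 10+3=0, 10+5=2, 10+9=6, 10+12=9
a = 11: 11+3=1, 11+5=3, 11+9=7, 11+12=10
A + B = {0, 1, 2, 3, 4, 5, 6, 7, 9, 10, 11, 12}, so |A + B| = 12.
Verify: 12 ≥ 8? Yes ✓.

CD lower bound = 8, actual |A + B| = 12.


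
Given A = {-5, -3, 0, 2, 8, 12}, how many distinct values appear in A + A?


A + A = {a + a' : a, a' ∈ A}; |A| = 6.
General bounds: 2|A| - 1 ≤ |A + A| ≤ |A|(|A|+1)/2, i.e. 11 ≤ |A + A| ≤ 21.
Lower bound 2|A|-1 is attained iff A is an arithmetic progression.
Enumerate sums a + a' for a ≤ a' (symmetric, so this suffices):
a = -5: -5+-5=-10, -5+-3=-8, -5+0=-5, -5+2=-3, -5+8=3, -5+12=7
a = -3: -3+-3=-6, -3+0=-3, -3+2=-1, -3+8=5, -3+12=9
a = 0: 0+0=0, 0+2=2, 0+8=8, 0+12=12
a = 2: 2+2=4, 2+8=10, 2+12=14
a = 8: 8+8=16, 8+12=20
a = 12: 12+12=24
Distinct sums: {-10, -8, -6, -5, -3, -1, 0, 2, 3, 4, 5, 7, 8, 9, 10, 12, 14, 16, 20, 24}
|A + A| = 20

|A + A| = 20


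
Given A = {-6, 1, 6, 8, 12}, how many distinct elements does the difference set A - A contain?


A - A = {a - a' : a, a' ∈ A}; |A| = 5.
Bounds: 2|A|-1 ≤ |A - A| ≤ |A|² - |A| + 1, i.e. 9 ≤ |A - A| ≤ 21.
Note: 0 ∈ A - A always (from a - a). The set is symmetric: if d ∈ A - A then -d ∈ A - A.
Enumerate nonzero differences d = a - a' with a > a' (then include -d):
Positive differences: {2, 4, 5, 6, 7, 11, 12, 14, 18}
Full difference set: {0} ∪ (positive diffs) ∪ (negative diffs).
|A - A| = 1 + 2·9 = 19 (matches direct enumeration: 19).

|A - A| = 19


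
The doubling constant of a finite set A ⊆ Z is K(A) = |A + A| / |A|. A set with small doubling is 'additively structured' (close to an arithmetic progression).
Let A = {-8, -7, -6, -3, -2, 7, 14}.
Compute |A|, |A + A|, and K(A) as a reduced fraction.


|A| = 7.
Compute A + A by enumerating all 49 pairs.
A + A = {-16, -15, -14, -13, -12, -11, -10, -9, -8, -6, -5, -4, -1, 0, 1, 4, 5, 6, 7, 8, 11, 12, 14, 21, 28}, so |A + A| = 25.
K = |A + A| / |A| = 25/7 (already in lowest terms) ≈ 3.5714.
Reference: AP of size 7 gives K = 13/7 ≈ 1.8571; a fully generic set of size 7 gives K ≈ 4.0000.

|A| = 7, |A + A| = 25, K = 25/7.


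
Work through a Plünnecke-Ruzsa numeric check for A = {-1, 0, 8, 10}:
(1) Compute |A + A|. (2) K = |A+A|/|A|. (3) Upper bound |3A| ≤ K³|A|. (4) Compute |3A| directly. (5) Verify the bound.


|A| = 4.
Step 1: Compute A + A by enumerating all 16 pairs.
A + A = {-2, -1, 0, 7, 8, 9, 10, 16, 18, 20}, so |A + A| = 10.
Step 2: Doubling constant K = |A + A|/|A| = 10/4 = 10/4 ≈ 2.5000.
Step 3: Plünnecke-Ruzsa gives |3A| ≤ K³·|A| = (2.5000)³ · 4 ≈ 62.5000.
Step 4: Compute 3A = A + A + A directly by enumerating all triples (a,b,c) ∈ A³; |3A| = 19.
Step 5: Check 19 ≤ 62.5000? Yes ✓.

K = 10/4, Plünnecke-Ruzsa bound K³|A| ≈ 62.5000, |3A| = 19, inequality holds.


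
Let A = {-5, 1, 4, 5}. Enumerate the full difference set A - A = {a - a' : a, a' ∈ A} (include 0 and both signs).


A - A = {a - a' : a, a' ∈ A}.
Compute a - a' for each ordered pair (a, a'):
a = -5: -5--5=0, -5-1=-6, -5-4=-9, -5-5=-10
a = 1: 1--5=6, 1-1=0, 1-4=-3, 1-5=-4
a = 4: 4--5=9, 4-1=3, 4-4=0, 4-5=-1
a = 5: 5--5=10, 5-1=4, 5-4=1, 5-5=0
Collecting distinct values (and noting 0 appears from a-a):
A - A = {-10, -9, -6, -4, -3, -1, 0, 1, 3, 4, 6, 9, 10}
|A - A| = 13

A - A = {-10, -9, -6, -4, -3, -1, 0, 1, 3, 4, 6, 9, 10}
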